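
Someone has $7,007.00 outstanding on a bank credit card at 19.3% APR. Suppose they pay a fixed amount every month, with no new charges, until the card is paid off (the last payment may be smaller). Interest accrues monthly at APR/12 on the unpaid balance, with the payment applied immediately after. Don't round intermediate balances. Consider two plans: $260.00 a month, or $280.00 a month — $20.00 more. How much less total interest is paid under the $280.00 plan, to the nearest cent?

Monthly rate r = 19.3%/12 = 1.60833% = 0.0160833.
At $260.00/mo: n = ⌈−ln(1 − rB₀/P)/ln(1+r)⌉ = 36 payments (last $159.29); total interest = total paid − $7,007.00 = $2,252.29.
At $280.00/mo: 33 payments (last $77.75); total interest $2,030.75.
Interest saved = $2,252.29 − $2,030.75 = $221.54.

$221.54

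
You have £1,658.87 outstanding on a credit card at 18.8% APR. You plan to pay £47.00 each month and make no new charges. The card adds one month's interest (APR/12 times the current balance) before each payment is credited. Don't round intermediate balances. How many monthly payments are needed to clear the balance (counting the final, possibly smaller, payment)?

52 payments

Monthly rate r = 18.8%/12 = 1.56667% = 0.0156667.
Recurrence: B ← B·(1+r) − £47.00.
Month 1: interest £25.99; balance after payment £1,637.86.
Month 2: interest £25.66; balance after payment £1,616.52.
Closed form: n = −ln(1 − rB₀/P)/ln(1+r) = −ln(0.44704)/ln(1.01567) ≈ 51.791, so the balance reaches zero during payment 52.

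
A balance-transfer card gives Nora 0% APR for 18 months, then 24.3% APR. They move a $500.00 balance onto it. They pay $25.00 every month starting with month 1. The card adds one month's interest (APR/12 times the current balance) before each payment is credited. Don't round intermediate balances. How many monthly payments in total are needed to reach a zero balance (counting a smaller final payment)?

Promo months 1–18 at r₀ = 0%/12 = 0; months 19+ at r₁ = 24.3%/12 = 0.02025.
After month 18 (no interest yet): B = $500.00 − 18·$25.00 = $50.00.
Then at r₁ with $25.00/mo: n₂ = −ln(1 − r₁·B/P)/ln(1+r₁) ≈ 2.06 → 3 more payments.

21 payments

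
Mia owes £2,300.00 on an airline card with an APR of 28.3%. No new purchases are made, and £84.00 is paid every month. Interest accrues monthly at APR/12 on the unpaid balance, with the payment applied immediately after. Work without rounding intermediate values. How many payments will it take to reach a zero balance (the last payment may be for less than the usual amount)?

Monthly rate r = 28.3%/12 = 2.35833% = 0.0235833.
Recurrence: B ← B·(1+r) − £84.00.
Month 1: interest £54.24; balance after payment £2,270.24.
Month 2: interest £53.54; balance after payment £2,239.78.
Closed form: n = −ln(1 − rB₀/P)/ln(1+r) = −ln(0.35427)/ln(1.02358) ≈ 44.519, so the balance reaches zero during payment 45.

45 months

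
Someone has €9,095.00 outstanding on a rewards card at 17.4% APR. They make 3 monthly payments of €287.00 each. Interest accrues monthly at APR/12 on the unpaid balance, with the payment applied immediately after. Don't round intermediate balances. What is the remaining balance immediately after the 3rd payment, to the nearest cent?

€8,622.85

Monthly rate r = 17.4%/12 = 1.45% = 0.0145.
Each month: B ← B·(1+r) − €287.00.
Month 1: interest €131.88; balance after payment €8,939.88.
Month 2: interest €129.63; balance after payment €8,782.51.
Month 3: interest €127.35; balance after payment €8,622.85.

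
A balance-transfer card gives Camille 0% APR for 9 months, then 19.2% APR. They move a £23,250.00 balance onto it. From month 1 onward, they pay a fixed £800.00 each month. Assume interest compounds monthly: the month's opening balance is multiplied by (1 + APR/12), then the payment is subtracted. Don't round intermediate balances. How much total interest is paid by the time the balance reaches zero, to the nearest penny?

Promo months 1–9 at r₀ = 0%/12 = 0; months 10+ at r₁ = 19.2%/12 = 0.016.
After month 9 (no interest yet): B = £23,250.00 − 9·£800.00 = £16,050.00.
Then at r₁ with £800.00/mo: n₂ = −ln(1 − r₁·B/P)/ln(1+r₁) ≈ 24.39 → 25 more payments.
Total paid = 33·£800.00 + £312.66 = £26,712.66; interest = £26,712.66 − £23,250.00 = £3,462.66.

£3,462.66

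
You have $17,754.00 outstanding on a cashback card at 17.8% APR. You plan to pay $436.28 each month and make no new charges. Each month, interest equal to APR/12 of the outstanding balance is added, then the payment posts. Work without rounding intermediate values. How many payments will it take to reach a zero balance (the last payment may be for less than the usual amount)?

Monthly rate r = 17.8%/12 = 1.48333% = 0.0148333.
Recurrence: B ← B·(1+r) − $436.28.
Month 1: interest $263.35; balance after payment $17,581.07.
Month 2: interest $260.79; balance after payment $17,405.58.
Closed form: n = −ln(1 − rB₀/P)/ln(1+r) = −ln(0.39637)/ln(1.01483) ≈ 62.848, so the balance reaches zero during payment 63.

63 payments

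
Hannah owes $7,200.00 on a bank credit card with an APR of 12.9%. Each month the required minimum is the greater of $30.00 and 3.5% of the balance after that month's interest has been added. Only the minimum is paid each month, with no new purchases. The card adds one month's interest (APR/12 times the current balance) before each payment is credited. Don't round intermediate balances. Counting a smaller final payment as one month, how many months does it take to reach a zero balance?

120 months

Monthly rate r = 12.9%/12 = 1.075% = 0.01075.
While 3.5% of the post-interest balance exceeds $30.00, each month B ← (B·(1+r))·(1 − 0.035), i.e. B shrinks by the factor (1+r)·0.965 = 0.97537.
This holds for months 1–86. Entering month 87 the balance is $843.42; 3.5% of the post-interest balance is now below $30.00, so the flat $30.00 minimum applies from here.
From month 87 a fixed $30.00 at rate r clears $843.42 in 34 more payments. Total: 86 + 34 = 120 months.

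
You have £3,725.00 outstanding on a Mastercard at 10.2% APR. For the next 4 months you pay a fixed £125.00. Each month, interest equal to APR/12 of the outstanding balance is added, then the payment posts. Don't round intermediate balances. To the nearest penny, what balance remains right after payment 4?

£3,346.86

Monthly rate r = 10.2%/12 = 0.85% = 0.0085.
Each month: B ← B·(1+r) − £125.00.
Month 1: interest £31.66; balance after payment £3,631.66.
Month 2: interest £30.87; balance after payment £3,537.53.
Month 3: interest £30.07; balance after payment £3,442.60.
Month 4: interest £29.26; balance after payment £3,346.86.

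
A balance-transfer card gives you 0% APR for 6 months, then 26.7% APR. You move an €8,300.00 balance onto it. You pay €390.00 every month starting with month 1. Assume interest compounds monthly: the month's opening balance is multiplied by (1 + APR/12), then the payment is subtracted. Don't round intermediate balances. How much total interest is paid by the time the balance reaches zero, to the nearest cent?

Promo months 1–6 at r₀ = 0%/12 = 0; months 7+ at r₁ = 26.7%/12 = 0.02225.
After month 6 (no interest yet): B = €8,300.00 − 6·€390.00 = €5,960.00.
Then at r₁ with €390.00/mo: n₂ = −ln(1 − r₁·B/P)/ln(1+r₁) ≈ 18.88 → 19 more payments.
Total paid = 24·€390.00 + €345.05 = €9,705.05; interest = €9,705.05 − €8,300.00 = €1,405.05.

€1,405.05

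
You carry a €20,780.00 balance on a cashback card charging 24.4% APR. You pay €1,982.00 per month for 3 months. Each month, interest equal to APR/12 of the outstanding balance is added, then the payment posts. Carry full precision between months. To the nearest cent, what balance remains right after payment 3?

€16,005.81

Monthly rate r = 24.4%/12 = 2.03333% = 0.0203333.
Each month: B ← B·(1+r) − €1,982.00.
Month 1: interest €422.53; balance after payment €19,220.53.
Month 2: interest €390.82; balance after payment €17,629.34.
Month 3: interest €358.46; balance after payment €16,005.81.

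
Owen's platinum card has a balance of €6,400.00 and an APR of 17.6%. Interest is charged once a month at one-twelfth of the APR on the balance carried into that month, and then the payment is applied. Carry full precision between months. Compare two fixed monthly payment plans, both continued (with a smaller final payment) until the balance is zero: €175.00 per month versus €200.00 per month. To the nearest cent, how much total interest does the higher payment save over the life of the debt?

€535.34

Monthly rate r = 17.6%/12 = 1.46667% = 0.0146667.
At €175.00/mo: n = ⌈−ln(1 − rB₀/P)/ln(1+r)⌉ = 53 payments (last €139.20); total interest = total paid − €6,400.00 = €2,839.20.
At €200.00/mo: 44 payments (last €103.86); total interest €2,303.86.
Interest saved = €2,839.20 − €2,303.86 = €535.34.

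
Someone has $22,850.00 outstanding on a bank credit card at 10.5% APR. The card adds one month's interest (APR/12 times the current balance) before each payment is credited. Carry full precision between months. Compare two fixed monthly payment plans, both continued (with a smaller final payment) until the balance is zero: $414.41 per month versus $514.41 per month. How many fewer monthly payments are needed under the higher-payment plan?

19 fewer payments

Monthly rate r = 10.5%/12 = 0.875% = 0.00875.
At $414.41/mo: n = ⌈−ln(1 − rB₀/P)/ln(1+r)⌉ = 76 payments (last $251.53); total interest = total paid − $22,850.00 = $8,482.28.
At $514.41/mo: 57 payments (last $251.82); total interest $6,208.78.
Payments saved = 76 − 57 = 19.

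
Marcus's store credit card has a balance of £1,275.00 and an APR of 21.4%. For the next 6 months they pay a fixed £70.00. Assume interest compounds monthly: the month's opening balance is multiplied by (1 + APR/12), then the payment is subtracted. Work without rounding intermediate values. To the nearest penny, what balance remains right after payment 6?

Monthly rate r = 21.4%/12 = 1.78333% = 0.0178333.
Each month: B ← B·(1+r) − £70.00.
Month 1: interest £22.74; balance after payment £1,227.74.
Month 2: interest £21.89; balance after payment £1,179.63.
Month 3: interest £21.04; balance after payment £1,130.67.
Month 4: interest £20.16; balance after payment £1,080.83.
Month 5: interest £19.27; balance after payment £1,030.11.
Month 6: interest £18.37; balance after payment £978.48.

£978.48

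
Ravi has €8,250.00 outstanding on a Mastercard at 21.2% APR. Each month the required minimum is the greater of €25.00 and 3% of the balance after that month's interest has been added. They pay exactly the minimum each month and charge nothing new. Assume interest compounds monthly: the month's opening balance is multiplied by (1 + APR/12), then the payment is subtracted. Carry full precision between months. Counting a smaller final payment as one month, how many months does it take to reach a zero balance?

Monthly rate r = 21.2%/12 = 1.76667% = 0.0176667.
While 3% of the post-interest balance exceeds €25.00, each month B ← (B·(1+r))·(1 − 0.03), i.e. B shrinks by the factor (1+r)·0.97 = 0.98714.
This holds for months 1–179. Entering month 180 the balance is €812.81; 3% of the post-interest balance is now below €25.00, so the flat €25.00 minimum applies from here.
From month 180 a fixed €25.00 at rate r clears €812.81 in 49 more payments. Total: 179 + 49 = 228 months.

228 months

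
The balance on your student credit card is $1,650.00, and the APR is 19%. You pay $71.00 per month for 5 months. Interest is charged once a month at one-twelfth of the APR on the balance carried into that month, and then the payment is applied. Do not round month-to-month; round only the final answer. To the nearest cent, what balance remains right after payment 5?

Monthly rate r = 19%/12 = 1.58333% = 0.0158333.
Each month: B ← B·(1+r) − $71.00.
Month 1: interest $26.13; balance after payment $1,605.12.
Month 2: interest $25.41; balance after payment $1,559.54.
Month 3: interest $24.69; balance after payment $1,513.23.
Month 4: interest $23.96; balance after payment $1,466.19.
Month 5: interest $23.21; balance after payment $1,418.41.

$1,418.41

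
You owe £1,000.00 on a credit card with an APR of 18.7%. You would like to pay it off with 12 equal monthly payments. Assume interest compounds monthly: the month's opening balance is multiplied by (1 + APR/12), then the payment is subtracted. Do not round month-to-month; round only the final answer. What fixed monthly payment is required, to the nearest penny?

Monthly rate r = 18.7%/12 = 1.55833% = 0.0155833.
Level-payment amortization: P = B₀·r / (1 − (1+r)^(−n)) = 1000.00·0.0155833 / (1 − 1.01558^(−12)).
Denominator 1 − (1+r)^(−12) = 0.169359277.
P = 15.5833 / 0.169359277 ≈ 92.01.

£92.01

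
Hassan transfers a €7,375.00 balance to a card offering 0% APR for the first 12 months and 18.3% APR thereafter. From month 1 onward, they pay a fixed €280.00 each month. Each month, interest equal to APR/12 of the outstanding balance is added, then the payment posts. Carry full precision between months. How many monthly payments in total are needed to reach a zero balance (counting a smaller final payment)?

Promo months 1–12 at r₀ = 0%/12 = 0; months 13+ at r₁ = 18.3%/12 = 0.01525.
After month 12 (no interest yet): B = €7,375.00 − 12·€280.00 = €4,015.00.
Then at r₁ with €280.00/mo: n₂ = −ln(1 − r₁·B/P)/ln(1+r₁) ≈ 16.30 → 17 more payments.

29 payments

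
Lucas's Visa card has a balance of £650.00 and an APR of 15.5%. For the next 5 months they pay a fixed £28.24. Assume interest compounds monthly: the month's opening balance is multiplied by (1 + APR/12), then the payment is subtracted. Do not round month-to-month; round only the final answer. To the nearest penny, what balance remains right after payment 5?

Monthly rate r = 15.5%/12 = 1.29167% = 0.0129167.
Each month: B ← B·(1+r) − £28.24.
Month 1: interest £8.40; balance after payment £630.16.
Month 2: interest £8.14; balance after payment £610.06.
Month 3: interest £7.88; balance after payment £589.70.
Month 4: interest £7.62; balance after payment £569.07.
Month 5: interest £7.35; balance after payment £548.18.

£548.18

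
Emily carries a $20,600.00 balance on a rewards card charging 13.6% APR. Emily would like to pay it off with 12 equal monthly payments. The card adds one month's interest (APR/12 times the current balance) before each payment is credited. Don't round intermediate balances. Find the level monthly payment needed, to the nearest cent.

Monthly rate r = 13.6%/12 = 1.13333% = 0.0113333.
Level-payment amortization: P = B₀·r / (1 − (1+r)^(−n)) = 20600.00·0.0113333 / (1 − 1.01133^(−12)).
Denominator 1 − (1+r)^(−12) = 0.126489481.
P = 233.467 / 0.126489481 ≈ 1845.74.

$1,845.74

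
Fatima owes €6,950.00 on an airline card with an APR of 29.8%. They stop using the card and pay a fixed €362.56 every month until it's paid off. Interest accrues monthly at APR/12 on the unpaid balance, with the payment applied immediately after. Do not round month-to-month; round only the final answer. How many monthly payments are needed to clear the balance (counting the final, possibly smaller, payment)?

Monthly rate r = 29.8%/12 = 2.48333% = 0.0248333.
Recurrence: B ← B·(1+r) − €362.56.
Month 1: interest €172.59; balance after payment €6,760.03.
Month 2: interest €167.87; balance after payment €6,565.35.
Closed form: n = −ln(1 − rB₀/P)/ln(1+r) = −ln(0.52396)/ln(1.02483) ≈ 26.349, so the balance reaches zero during payment 27.

27 months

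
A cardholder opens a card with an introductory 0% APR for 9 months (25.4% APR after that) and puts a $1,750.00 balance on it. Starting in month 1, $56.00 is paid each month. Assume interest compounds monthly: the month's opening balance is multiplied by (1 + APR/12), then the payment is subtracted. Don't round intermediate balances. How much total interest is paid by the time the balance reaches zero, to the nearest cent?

Promo months 1–9 at r₀ = 0%/12 = 0; months 10+ at r₁ = 25.4%/12 = 0.0211667.
After month 9 (no interest yet): B = $1,750.00 − 9·$56.00 = $1,246.00.
Then at r₁ with $56.00/mo: n₂ = −ln(1 − r₁·B/P)/ln(1+r₁) ≈ 30.40 → 31 more payments.
Total paid = 39·$56.00 + $22.37 = $2,206.37; interest = $2,206.37 − $1,750.00 = $456.37.

$456.37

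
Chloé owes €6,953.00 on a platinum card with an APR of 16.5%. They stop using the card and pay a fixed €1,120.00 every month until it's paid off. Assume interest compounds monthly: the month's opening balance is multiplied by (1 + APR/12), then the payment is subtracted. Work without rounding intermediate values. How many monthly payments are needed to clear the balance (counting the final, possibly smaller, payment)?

Monthly rate r = 16.5%/12 = 1.375% = 0.01375.
Recurrence: B ← B·(1+r) − €1,120.00.
Month 1: interest €95.60; balance after payment €5,928.60.
Month 2: interest €81.52; balance after payment €4,890.12.
Closed form: n = −ln(1 − rB₀/P)/ln(1+r) = −ln(0.91464)/ln(1.01375) ≈ 6.534, so the balance reaches zero during payment 7.

7 months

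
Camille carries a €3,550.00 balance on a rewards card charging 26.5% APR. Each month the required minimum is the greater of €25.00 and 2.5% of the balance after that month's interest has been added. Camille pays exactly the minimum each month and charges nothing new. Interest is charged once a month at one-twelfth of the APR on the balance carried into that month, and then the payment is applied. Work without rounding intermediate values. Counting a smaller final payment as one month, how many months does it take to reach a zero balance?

Monthly rate r = 26.5%/12 = 2.20833% = 0.0220833.
While 2.5% of the post-interest balance exceeds €25.00, each month B ← (B·(1+r))·(1 − 0.025), i.e. B shrinks by the factor (1+r)·0.975 = 0.99653.
This holds for months 1–371. Entering month 372 the balance is €978.05; 2.5% of the post-interest balance is now below €25.00, so the flat €25.00 minimum applies from here.
From month 372 a fixed €25.00 at rate r clears €978.05 in 92 more payments. Total: 371 + 92 = 463 months.

463 months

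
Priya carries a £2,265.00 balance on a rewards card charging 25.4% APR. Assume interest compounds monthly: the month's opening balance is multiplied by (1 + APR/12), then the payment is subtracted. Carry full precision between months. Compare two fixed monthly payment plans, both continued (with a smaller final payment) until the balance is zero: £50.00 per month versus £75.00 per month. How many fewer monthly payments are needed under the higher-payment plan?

104 fewer payments

Monthly rate r = 25.4%/12 = 2.11667% = 0.0211667.
At £50.00/mo: n = ⌈−ln(1 − rB₀/P)/ln(1+r)⌉ = 153 payments (last £16.29); total interest = total paid − £2,265.00 = £5,351.29.
At £75.00/mo: 49 payments (last £50.76); total interest £1,385.76.
Payments saved = 153 − 49 = 104.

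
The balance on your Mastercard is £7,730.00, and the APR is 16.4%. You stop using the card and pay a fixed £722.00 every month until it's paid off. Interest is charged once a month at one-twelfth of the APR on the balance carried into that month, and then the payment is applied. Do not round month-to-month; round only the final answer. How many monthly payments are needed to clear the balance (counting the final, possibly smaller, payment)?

Monthly rate r = 16.4%/12 = 1.36667% = 0.0136667.
Recurrence: B ← B·(1+r) − £722.00.
Month 1: interest £105.64; balance after payment £7,113.64.
Month 2: interest £97.22; balance after payment £6,488.86.
Closed form: n = −ln(1 − rB₀/P)/ln(1+r) = −ln(0.85368)/ln(1.01367) ≈ 11.654, so the balance reaches zero during payment 12.

12 payments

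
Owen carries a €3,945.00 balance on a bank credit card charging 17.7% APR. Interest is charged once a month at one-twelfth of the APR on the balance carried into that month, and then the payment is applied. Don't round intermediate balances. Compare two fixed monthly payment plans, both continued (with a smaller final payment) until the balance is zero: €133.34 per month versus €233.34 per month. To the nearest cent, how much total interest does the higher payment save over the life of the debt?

Monthly rate r = 17.7%/12 = 1.475% = 0.01475.
At €133.34/mo: n = ⌈−ln(1 − rB₀/P)/ln(1+r)⌉ = 40 payments (last €21.54); total interest = total paid − €3,945.00 = €1,276.80.
At €233.34/mo: 20 payments (last €138.16); total interest €626.62.
Interest saved = €1,276.80 − €626.62 = €650.18.

€650.18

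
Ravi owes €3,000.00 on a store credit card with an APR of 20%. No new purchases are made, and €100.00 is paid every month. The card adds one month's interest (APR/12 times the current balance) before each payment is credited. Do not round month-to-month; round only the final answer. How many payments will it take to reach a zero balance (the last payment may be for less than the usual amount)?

Monthly rate r = 20%/12 = 1.66667% = 0.0166667.
Recurrence: B ← B·(1+r) − €100.00.
Month 1: interest €50.00; balance after payment €2,950.00.
Month 2: interest €49.17; balance after payment €2,899.17.
Closed form: n = −ln(1 − rB₀/P)/ln(1+r) = −ln(0.5)/ln(1.01667) ≈ 41.934, so the balance reaches zero during payment 42.

42 payments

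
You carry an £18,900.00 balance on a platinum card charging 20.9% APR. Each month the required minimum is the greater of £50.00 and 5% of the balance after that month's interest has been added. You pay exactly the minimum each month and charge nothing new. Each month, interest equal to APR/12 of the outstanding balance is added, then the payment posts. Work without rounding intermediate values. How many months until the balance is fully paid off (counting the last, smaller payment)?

Monthly rate r = 20.9%/12 = 1.74167% = 0.0174167.
While 5% of the post-interest balance exceeds £50.00, each month B ← (B·(1+r))·(1 − 0.05), i.e. B shrinks by the factor (1+r)·0.95 = 0.96655.
This holds for months 1–87. Entering month 88 the balance is £979.07; 5% of the post-interest balance is now below £50.00, so the flat £50.00 minimum applies from here.
From month 88 a fixed £50.00 at rate r clears £979.07 in 25 more payments. Total: 87 + 25 = 112 months.

112 months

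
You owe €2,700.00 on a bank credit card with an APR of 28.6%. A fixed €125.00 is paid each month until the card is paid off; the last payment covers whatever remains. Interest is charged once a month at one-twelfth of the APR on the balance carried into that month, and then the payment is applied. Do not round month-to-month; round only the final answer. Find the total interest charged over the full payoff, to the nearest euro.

Monthly rate r = 28.6%/12 = 2.38333% = 0.0238333.
Payoff takes n = ⌈−ln(1 − rB₀/P)/ln(1+r)⌉ = ⌈30.704⌉ = 31 payments; the last is €88.30.
Total paid = 30·€125.00 + €88.30 = €3,838.30.
Total interest = total paid − principal = €3,838.30 − €2,700.00 = €1,138.30.

€1,138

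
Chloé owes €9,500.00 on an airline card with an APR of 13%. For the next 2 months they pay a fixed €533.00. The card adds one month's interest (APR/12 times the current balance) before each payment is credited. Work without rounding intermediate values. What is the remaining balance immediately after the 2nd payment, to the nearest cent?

Monthly rate r = 13%/12 = 1.08333% = 0.0108333.
Each month: B ← B·(1+r) − €533.00.
Month 1: interest €102.92; balance after payment €9,069.92.
Month 2: interest €98.26; balance after payment €8,635.17.

€8,635.17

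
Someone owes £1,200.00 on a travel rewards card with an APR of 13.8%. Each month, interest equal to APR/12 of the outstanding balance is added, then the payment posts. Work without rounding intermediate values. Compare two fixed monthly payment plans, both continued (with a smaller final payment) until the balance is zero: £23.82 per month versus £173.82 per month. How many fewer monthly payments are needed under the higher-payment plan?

Monthly rate r = 13.8%/12 = 1.15% = 0.0115.
At £23.82/mo: n = ⌈−ln(1 − rB₀/P)/ln(1+r)⌉ = 76 payments (last £17.45); total interest = total paid − £1,200.00 = £603.95.
At £173.82/mo: 8 payments (last £40.93); total interest £57.67.
Payments saved = 76 − 8 = 68.

68 fewer payments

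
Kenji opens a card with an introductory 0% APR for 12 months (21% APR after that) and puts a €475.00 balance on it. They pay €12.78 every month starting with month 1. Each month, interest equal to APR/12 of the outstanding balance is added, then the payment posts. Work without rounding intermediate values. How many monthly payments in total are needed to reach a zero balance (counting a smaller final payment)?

46 payments

Promo months 1–12 at r₀ = 0%/12 = 0; months 13+ at r₁ = 21%/12 = 0.0175.
After month 12 (no interest yet): B = €475.00 − 12·€12.78 = €321.64.
Then at r₁ with €12.78/mo: n₂ = −ln(1 − r₁·B/P)/ln(1+r₁) ≈ 33.47 → 34 more payments.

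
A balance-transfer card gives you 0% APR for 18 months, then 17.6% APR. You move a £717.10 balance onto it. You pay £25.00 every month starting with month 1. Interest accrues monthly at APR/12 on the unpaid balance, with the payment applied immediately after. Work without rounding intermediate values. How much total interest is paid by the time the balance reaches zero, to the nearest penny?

Promo months 1–18 at r₀ = 0%/12 = 0; months 19+ at r₁ = 17.6%/12 = 0.0146667.
After month 18 (no interest yet): B = £717.10 − 18·£25.00 = £267.10.
Then at r₁ with £25.00/mo: n₂ = −ln(1 − r₁·B/P)/ln(1+r₁) ≈ 11.71 → 12 more payments.
Total paid = 29·£25.00 + £17.67 = £742.67; interest = £742.67 − £717.10 = £25.57.

£25.57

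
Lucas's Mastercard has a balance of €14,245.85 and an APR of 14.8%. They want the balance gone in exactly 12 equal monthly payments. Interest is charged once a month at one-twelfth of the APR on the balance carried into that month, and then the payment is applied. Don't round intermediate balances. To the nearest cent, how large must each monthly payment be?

€1,284.46

Monthly rate r = 14.8%/12 = 1.23333% = 0.0123333.
Level-payment amortization: P = B₀·r / (1 − (1+r)^(−n)) = 14245.85·0.0123333 / (1 − 1.01233^(−12)).
Denominator 1 − (1+r)^(−12) = 0.136787832.
P = 175.699 / 0.136787832 ≈ 1284.46.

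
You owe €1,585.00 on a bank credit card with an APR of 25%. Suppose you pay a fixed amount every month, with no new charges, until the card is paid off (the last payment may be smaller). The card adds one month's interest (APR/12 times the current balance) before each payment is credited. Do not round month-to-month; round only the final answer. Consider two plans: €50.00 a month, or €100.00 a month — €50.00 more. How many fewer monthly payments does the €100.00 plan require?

33 fewer payments

Monthly rate r = 25%/12 = 2.08333% = 0.0208333.
At €50.00/mo: n = ⌈−ln(1 − rB₀/P)/ln(1+r)⌉ = 53 payments (last €19.12); total interest = total paid − €1,585.00 = €1,034.12.
At €100.00/mo: 20 payments (last €44.01); total interest €359.01.
Payments saved = 53 − 20 = 33.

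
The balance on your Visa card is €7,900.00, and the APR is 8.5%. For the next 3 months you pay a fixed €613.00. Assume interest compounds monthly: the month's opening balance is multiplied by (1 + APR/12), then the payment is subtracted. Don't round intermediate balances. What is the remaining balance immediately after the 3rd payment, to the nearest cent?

Monthly rate r = 8.5%/12 = 0.708333% = 0.00708333.
Each month: B ← B·(1+r) − €613.00.
Month 1: interest €55.96; balance after payment €7,342.96.
Month 2: interest €52.01; balance after payment €6,781.97.
Month 3: interest €48.04; balance after payment €6,217.01.

€6,217.01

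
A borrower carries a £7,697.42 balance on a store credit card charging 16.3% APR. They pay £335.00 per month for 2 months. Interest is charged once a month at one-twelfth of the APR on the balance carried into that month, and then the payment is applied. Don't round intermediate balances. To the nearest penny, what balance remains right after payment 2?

£7,233.40

Monthly rate r = 16.3%/12 = 1.35833% = 0.0135833.
Each month: B ← B·(1+r) − £335.00.
Month 1: interest £104.56; balance after payment £7,466.98.
Month 2: interest £101.43; balance after payment £7,233.40.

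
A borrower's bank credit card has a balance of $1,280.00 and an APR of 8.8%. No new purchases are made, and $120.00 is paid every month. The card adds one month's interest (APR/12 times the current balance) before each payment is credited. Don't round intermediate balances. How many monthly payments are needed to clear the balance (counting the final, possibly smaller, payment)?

Monthly rate r = 8.8%/12 = 0.733333% = 0.00733333.
Recurrence: B ← B·(1+r) − $120.00.
Month 1: interest $9.39; balance after payment $1,169.39.
Month 2: interest $8.58; balance after payment $1,057.96.
Closed form: n = −ln(1 − rB₀/P)/ln(1+r) = −ln(0.92178)/ln(1.00733) ≈ 11.148, so the balance reaches zero during payment 12.

12 payments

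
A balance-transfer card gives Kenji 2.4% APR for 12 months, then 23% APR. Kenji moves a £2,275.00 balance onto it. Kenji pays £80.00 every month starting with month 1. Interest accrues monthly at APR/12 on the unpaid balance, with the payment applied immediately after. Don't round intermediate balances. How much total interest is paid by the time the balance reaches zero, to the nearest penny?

Promo months 1–12 at r₀ = 2.4%/12 = 0.002; months 13+ at r₁ = 23%/12 = 0.0191667.
After month 12: iterate B ← B·(1+r₀) − £80.00 for 12 months → £1,359.57.
Then at r₁ with £80.00/mo: n₂ = −ln(1 − r₁·B/P)/ln(1+r₁) ≈ 20.76 → 21 more payments.
Total paid = 32·£80.00 + £60.90 = £2,620.90; interest = £2,620.90 − £2,275.00 = £345.90.

£345.90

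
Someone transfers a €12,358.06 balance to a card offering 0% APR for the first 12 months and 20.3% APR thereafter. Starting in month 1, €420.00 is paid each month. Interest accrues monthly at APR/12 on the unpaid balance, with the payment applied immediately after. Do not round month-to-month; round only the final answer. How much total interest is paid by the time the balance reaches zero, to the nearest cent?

€1,425.64

Promo months 1–12 at r₀ = 0%/12 = 0; months 13+ at r₁ = 20.3%/12 = 0.0169167.
After month 12 (no interest yet): B = €12,358.06 − 12·€420.00 = €7,318.06.
Then at r₁ with €420.00/mo: n₂ = −ln(1 − r₁·B/P)/ln(1+r₁) ≈ 20.82 → 21 more payments.
Total paid = 32·€420.00 + €343.70 = €13,783.70; interest = €13,783.70 − €12,358.06 = €1,425.64.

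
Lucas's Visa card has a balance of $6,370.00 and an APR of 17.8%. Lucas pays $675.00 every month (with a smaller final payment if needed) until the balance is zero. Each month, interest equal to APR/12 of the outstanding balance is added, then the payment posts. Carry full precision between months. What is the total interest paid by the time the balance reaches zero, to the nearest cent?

Monthly rate r = 17.8%/12 = 1.48333% = 0.0148333.
Payoff takes n = ⌈−ln(1 − rB₀/P)/ln(1+r)⌉ = ⌈10.242⌉ = 11 payments; the last is $164.06.
Total paid = 10·$675.00 + $164.06 = $6,914.06.
Total interest = total paid − principal = $6,914.06 − $6,370.00 = $544.06.

$544.06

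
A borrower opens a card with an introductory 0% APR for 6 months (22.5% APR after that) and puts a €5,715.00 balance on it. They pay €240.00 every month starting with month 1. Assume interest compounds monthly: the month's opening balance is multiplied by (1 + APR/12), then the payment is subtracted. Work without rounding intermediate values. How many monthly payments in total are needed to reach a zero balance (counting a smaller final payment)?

28 months

Promo months 1–6 at r₀ = 0%/12 = 0; months 7+ at r₁ = 22.5%/12 = 0.01875.
After month 6 (no interest yet): B = €5,715.00 − 6·€240.00 = €4,275.00.
Then at r₁ with €240.00/mo: n₂ = −ln(1 − r₁·B/P)/ln(1+r₁) ≈ 21.88 → 22 more payments.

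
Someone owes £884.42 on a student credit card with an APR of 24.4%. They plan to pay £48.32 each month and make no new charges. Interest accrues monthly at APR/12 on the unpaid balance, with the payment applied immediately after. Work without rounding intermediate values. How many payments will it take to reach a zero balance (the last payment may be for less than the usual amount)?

Monthly rate r = 24.4%/12 = 2.03333% = 0.0203333.
Recurrence: B ← B·(1+r) − £48.32.
Month 1: interest £17.98; balance after payment £854.08.
Month 2: interest £17.37; balance after payment £823.13.
Closed form: n = −ln(1 − rB₀/P)/ln(1+r) = −ln(0.62783)/ln(1.02033) ≈ 23.125, so the balance reaches zero during payment 24.

24 payments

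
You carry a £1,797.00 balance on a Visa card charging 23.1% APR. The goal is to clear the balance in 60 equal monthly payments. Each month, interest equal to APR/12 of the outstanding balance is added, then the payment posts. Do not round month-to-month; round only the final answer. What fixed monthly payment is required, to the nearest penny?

£50.76

Monthly rate r = 23.1%/12 = 1.925% = 0.01925.
Level-payment amortization: P = B₀·r / (1 − (1+r)^(−n)) = 1797.00·0.01925 / (1 − 1.01925^(−60)).
Denominator 1 − (1+r)^(−60) = 0.681465269.
P = 34.5922 / 0.681465269 ≈ 50.76.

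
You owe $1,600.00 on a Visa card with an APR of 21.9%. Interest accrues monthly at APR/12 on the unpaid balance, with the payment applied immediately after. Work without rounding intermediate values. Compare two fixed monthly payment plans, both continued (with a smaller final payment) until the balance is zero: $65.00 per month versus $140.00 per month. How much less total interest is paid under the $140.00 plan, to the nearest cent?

Monthly rate r = 21.9%/12 = 1.825% = 0.01825.
At $65.00/mo: n = ⌈−ln(1 − rB₀/P)/ln(1+r)⌉ = 33 payments (last $63.64); total interest = total paid − $1,600.00 = $543.64.
At $140.00/mo: 13 payments (last $130.82); total interest $210.82.
Interest saved = $543.64 − $210.82 = $332.82.

$332.82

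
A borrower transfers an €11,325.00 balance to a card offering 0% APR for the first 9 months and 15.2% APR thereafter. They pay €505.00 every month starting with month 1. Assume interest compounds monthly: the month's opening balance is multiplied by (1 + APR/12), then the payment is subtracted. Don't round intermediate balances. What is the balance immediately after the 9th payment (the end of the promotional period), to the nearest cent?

€6,780.00

Promo months 1–9 at r₀ = 0%/12 = 0; months 10+ at r₁ = 15.2%/12 = 0.0126667.
After month 9 (no interest yet): B = €11,325.00 − 9·€505.00 = €6,780.00.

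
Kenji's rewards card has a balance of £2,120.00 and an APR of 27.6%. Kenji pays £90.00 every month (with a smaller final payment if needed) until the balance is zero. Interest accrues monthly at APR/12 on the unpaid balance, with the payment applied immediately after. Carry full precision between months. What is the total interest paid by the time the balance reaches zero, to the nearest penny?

£968.95

Monthly rate r = 27.6%/12 = 2.3% = 0.023.
Payoff takes n = ⌈−ln(1 − rB₀/P)/ln(1+r)⌉ = ⌈34.319⌉ = 35 payments; the last is £28.95.
Total paid = 34·£90.00 + £28.95 = £3,088.95.
Total interest = total paid − principal = £3,088.95 − £2,120.00 = £968.95.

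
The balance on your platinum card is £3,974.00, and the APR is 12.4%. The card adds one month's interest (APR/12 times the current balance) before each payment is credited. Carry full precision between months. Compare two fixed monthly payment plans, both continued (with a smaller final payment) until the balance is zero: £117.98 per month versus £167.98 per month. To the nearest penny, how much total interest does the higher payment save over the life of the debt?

£329.15

Monthly rate r = 12.4%/12 = 1.03333% = 0.0103333.
At £117.98/mo: n = ⌈−ln(1 − rB₀/P)/ln(1+r)⌉ = 42 payments (last £72.64); total interest = total paid − £3,974.00 = £935.82.
At £167.98/mo: 28 payments (last £45.21); total interest £606.67.
Interest saved = £935.82 − £606.67 = £329.15.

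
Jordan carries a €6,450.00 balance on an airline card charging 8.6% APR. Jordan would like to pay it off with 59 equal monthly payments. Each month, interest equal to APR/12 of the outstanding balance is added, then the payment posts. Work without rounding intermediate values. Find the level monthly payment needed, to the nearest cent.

€134.44

Monthly rate r = 8.6%/12 = 0.716667% = 0.00716667.
Level-payment amortization: P = B₀·r / (1 − (1+r)^(−n)) = 6450.00·0.00716667 / (1 − 1.00717^(−59)).
Denominator 1 − (1+r)^(−59) = 0.343823441.
P = 46.225 / 0.343823441 ≈ 134.44.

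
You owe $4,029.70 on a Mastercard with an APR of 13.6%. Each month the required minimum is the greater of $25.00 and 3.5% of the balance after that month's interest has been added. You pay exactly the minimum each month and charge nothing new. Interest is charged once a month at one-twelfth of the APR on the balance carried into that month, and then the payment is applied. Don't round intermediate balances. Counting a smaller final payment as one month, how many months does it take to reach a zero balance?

Monthly rate r = 13.6%/12 = 1.13333% = 0.0113333.
While 3.5% of the post-interest balance exceeds $25.00, each month B ← (B·(1+r))·(1 − 0.035), i.e. B shrinks by the factor (1+r)·0.965 = 0.97594.
This holds for months 1–72. Entering month 73 the balance is $697.64; 3.5% of the post-interest balance is now below $25.00, so the flat $25.00 minimum applies from here.
From month 73 a fixed $25.00 at rate r clears $697.64 in 34 more payments. Total: 72 + 34 = 106 months.

106 months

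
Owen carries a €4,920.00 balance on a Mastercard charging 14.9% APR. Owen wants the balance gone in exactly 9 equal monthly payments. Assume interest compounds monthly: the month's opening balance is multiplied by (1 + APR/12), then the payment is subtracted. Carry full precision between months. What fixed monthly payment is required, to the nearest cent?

Monthly rate r = 14.9%/12 = 1.24167% = 0.0124167.
Level-payment amortization: P = B₀·r / (1 − (1+r)^(−n)) = 4920.00·0.0124167 / (1 − 1.01242^(−9)).
Denominator 1 − (1+r)^(−9) = 0.105116654.
P = 61.09 / 0.105116654 ≈ 581.16.

€581.16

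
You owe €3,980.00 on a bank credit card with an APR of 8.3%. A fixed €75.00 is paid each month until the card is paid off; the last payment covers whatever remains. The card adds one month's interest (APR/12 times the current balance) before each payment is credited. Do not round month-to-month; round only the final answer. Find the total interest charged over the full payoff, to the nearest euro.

€996

Monthly rate r = 8.3%/12 = 0.691667% = 0.00691667.
Payoff takes n = ⌈−ln(1 − rB₀/P)/ln(1+r)⌉ = ⌈66.352⌉ = 67 payments; the last is €26.46.
Total paid = 66·€75.00 + €26.46 = €4,976.46.
Total interest = total paid − principal = €4,976.46 − €3,980.00 = €996.46.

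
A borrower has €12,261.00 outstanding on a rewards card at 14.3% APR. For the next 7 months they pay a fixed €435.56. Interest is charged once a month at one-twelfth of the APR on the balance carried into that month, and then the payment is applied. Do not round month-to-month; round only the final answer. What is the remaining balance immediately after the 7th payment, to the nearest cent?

Monthly rate r = 14.3%/12 = 1.19167% = 0.0119167.
Each month: B ← B·(1+r) − €435.56.
Month 1: interest €146.11; balance after payment €11,971.55.
Month 2: interest €142.66; balance after payment €11,678.65.
Month 3: interest €139.17; balance after payment €11,382.26.
Month 4: interest €135.64; balance after payment €11,082.34.
Month 5: interest €132.06; balance after payment €10,778.84.
Month 6: interest €128.45; balance after payment €10,471.73.
Month 7: interest €124.79; balance after payment €10,160.96.

€10,160.96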